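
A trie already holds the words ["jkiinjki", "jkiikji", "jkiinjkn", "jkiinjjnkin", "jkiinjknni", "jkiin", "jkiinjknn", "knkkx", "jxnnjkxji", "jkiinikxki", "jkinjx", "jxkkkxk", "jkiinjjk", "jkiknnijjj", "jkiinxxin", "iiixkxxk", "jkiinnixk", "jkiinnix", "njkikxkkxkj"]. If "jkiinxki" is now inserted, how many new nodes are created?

2

"jkiinx" is already a path in the trie; the remaining "ki" must be added.
So 8 − 6 = 2 new nodes.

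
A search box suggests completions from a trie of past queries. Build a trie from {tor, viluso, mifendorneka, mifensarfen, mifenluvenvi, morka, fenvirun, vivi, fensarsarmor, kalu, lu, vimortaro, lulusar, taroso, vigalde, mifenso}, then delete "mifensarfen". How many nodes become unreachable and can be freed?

5

After clearing the end-marker at "mifensarfen", prune upward until reaching a node still needed by another word.
The suffix "arfen" (5 nodes) is used only by "mifensarfen"; the node for "mifens" still has the child "o", so pruning stops there.
Nodes removed: 5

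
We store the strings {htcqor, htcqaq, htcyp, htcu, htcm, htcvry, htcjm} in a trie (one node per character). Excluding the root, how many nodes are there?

17

For each word, the new-node count is its length minus the longest prefix already in the trie:
  "htcqor" → 6 new (h, t, c, q, o, r)
  "htcqaq" → prefix "htcq" already present; 2 new (a, q)
  "htcyp" → prefix "htc" already present; 2 new (y, p)
  "htcu" → prefix "htc" already present; 1 new (u)
  "htcm" → prefix "htc" already present; 1 new (m)
  "htcvry" → prefix "htc" already present; 3 new (v, r, y)
  "htcjm" → prefix "htc" already present; 2 new (j, m)
Total nodes = 6 + 2 + 2 + 1 + 1 + 3 + 2 = 17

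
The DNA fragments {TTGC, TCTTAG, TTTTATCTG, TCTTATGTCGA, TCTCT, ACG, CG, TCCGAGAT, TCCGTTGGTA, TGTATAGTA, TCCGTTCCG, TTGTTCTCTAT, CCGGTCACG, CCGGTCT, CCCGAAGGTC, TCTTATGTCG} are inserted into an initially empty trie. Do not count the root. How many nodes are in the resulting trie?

77

For each word, the new-node count is its length minus the longest prefix already in the trie:
  "TTGC" → 4 new (T, T, G, C)
  "TCTTAG" → prefix "T" already present; 5 new (C, T, T, A, G)
  "TTTTATCTG" → prefix "TT" already present; 7 new (T, T, A, T, C, T, G)
  "TCTTATGTCGA" → prefix "TCTTA" already present; 6 new (T, G, T, C, G, A)
  "TCTCT" → prefix "TCT" already present; 2 new (C, T)
  "ACG" → 3 new (A, C, G)
  "CG" → 2 new (C, G)
  "TCCGAGAT" → prefix "TC" already present; 6 new (C, G, A, G, A, T)
  "TCCGTTGGTA" → prefix "TCCG" already present; 6 new (T, T, G, G, T, A)
  "TGTATAGTA" → prefix "T" already present; 8 new (G, T, A, T, A, G, T, A)
  "TCCGTTCCG" → prefix "TCCGTT" already present; 3 new (C, C, G)
  "TTGTTCTCTAT" → prefix "TTG" already present; 8 new (T, T, C, T, C, T, A, T)
  "CCGGTCACG" → prefix "C" already present; 8 new (C, G, G, T, C, A, C, G)
  "CCGGTCT" → prefix "CCGGTC" already present; 1 new (T)
  "CCCGAAGGTC" → prefix "CC" already present; 8 new (C, G, A, A, G, G, T, C)
  "TCTTATGTCG" → prefix "TCTTATGTCG" already present; 0 new (none)
Total nodes = 4 + 5 + 7 + 6 + 2 + 3 + 2 + 6 + 6 + 8 + 3 + 8 + 8 + 1 + 8 + 0 = 77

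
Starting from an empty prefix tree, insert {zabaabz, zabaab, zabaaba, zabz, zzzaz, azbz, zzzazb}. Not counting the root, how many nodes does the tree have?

18

Count nodes per top-level branch (shared prefixes stored once):
  'a'-branch (azbz): 4 nodes
  'z'-branch (zabaab, zabaaba, zabaabz, zabz, zzzaz, zzzazb): 14 nodes
Sum: 18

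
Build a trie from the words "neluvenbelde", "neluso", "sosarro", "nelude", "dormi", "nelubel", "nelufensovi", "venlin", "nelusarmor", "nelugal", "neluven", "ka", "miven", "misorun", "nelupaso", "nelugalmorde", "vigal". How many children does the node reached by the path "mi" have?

2

Follow the path "mi" to its node, then look at its outgoing edges.
Characters that immediately follow "mi" among the stored strings: {s, v}.
That node has 2 child edges.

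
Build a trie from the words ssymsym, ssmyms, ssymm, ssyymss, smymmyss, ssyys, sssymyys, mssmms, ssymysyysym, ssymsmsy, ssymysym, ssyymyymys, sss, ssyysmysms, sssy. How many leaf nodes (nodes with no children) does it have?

12

Leaves are exactly the stored words that no other stored word extends.
Those words: "mssmms", "smymmyss", "ssmyms", "sssymyys", "ssymm", "ssymsmsy", "ssymsym", "ssymysym", "ssymysyysym", "ssyymss", "ssyymyymys", "ssyysmysms"
Leaf count: 12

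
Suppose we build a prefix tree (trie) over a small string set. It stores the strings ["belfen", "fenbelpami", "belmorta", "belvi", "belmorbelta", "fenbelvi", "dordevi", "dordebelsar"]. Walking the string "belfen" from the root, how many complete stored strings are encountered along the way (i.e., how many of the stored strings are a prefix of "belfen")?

1

Check each prefix of "belfen" against the stored set — each match is an end-marker on the path.
Prefixes of the query that are stored words: "belfen"
Count: 1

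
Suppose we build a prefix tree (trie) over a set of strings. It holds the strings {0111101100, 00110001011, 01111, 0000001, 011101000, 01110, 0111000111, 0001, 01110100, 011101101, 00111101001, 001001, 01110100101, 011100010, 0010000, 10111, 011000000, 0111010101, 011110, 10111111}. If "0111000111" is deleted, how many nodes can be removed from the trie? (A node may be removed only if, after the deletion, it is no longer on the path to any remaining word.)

2

A node on "0111000111"'s path can go only if nothing else ends at it or branches off below it.
The suffix "11" (2 nodes) is used only by "0111000111"; the node for "01110001" still has the child "0", so pruning stops there.
Nodes removed: 2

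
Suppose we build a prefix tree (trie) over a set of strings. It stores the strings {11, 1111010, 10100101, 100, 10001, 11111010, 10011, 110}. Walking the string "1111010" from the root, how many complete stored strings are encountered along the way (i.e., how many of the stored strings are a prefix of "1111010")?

Walk "1111010" from the root; an end-of-word marker is hit whenever a stored word is a prefix of "1111010".
Prefixes of the query that are stored words: "11", "1111010"
Count: 2

2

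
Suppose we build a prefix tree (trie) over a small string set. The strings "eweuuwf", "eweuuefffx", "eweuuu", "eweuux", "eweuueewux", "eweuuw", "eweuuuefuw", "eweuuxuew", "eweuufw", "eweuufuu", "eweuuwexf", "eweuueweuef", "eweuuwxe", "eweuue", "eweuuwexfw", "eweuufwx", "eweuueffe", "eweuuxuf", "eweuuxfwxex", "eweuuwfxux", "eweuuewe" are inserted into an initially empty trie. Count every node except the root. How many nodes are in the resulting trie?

51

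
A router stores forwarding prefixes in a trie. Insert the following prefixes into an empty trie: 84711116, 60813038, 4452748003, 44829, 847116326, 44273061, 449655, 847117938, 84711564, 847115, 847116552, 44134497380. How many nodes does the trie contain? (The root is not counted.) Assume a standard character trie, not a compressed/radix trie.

Count nodes per top-level branch (shared prefixes stored once):
  '4'-branch (44134497380, 44273061, 4452748003, 44829, 449655): 32 nodes
  '6'-branch (60813038): 8 nodes
  '8'-branch (84711116, 847115, 84711564, 847116326, 847116552, 847117938): 22 nodes
Sum: 62

62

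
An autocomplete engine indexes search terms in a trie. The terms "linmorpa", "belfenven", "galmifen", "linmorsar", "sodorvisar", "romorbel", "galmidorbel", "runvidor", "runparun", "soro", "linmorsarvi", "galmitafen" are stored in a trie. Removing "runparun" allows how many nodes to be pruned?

5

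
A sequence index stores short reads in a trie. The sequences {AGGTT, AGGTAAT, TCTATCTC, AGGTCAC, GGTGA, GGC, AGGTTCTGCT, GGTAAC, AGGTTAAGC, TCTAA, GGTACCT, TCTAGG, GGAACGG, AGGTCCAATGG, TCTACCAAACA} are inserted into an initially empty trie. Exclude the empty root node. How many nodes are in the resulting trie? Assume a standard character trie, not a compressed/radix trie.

61

Count nodes per top-level branch (shared prefixes stored once):
  'A'-branch (AGGTAAT, AGGTCAC, AGGTCCAATGG, AGGTT, AGGTTAAGC, AGGTTCTGCT): 26 nodes
  'G'-branch (GGAACGG, GGC, GGTAAC, GGTACCT, GGTGA): 17 nodes
  'T'-branch (TCTAA, TCTACCAAACA, TCTAGG, TCTATCTC): 18 nodes
Sum: 61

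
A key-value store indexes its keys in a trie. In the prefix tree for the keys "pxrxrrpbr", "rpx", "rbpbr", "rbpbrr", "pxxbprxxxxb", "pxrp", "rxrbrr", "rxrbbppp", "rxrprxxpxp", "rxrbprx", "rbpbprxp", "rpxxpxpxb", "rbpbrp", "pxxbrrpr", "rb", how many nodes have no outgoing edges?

12

Leaves are exactly the stored words that no other stored word extends.
Those words: "pxrp", "pxrxrrpbr", "pxxbprxxxxb", "pxxbrrpr", "rbpbprxp", "rbpbrp", "rbpbrr", "rpxxpxpxb", "rxrbbppp", "rxrbprx", "rxrbrr", "rxrprxxpxp"
Leaf count: 12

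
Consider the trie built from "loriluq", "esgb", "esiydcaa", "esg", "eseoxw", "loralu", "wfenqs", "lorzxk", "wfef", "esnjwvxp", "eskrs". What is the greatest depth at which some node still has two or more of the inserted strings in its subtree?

3

The deepest shared node is where two words last agree before diverging.
e.g. "esg" and "esgb" share the prefix "esg" of length 3; no pair shares a longer one.
Longest shared-prefix length: 3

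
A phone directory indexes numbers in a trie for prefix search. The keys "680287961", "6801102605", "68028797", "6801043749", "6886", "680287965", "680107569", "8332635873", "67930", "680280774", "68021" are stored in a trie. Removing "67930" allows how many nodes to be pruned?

After clearing the end-marker at "67930", prune upward until reaching a node still needed by another word.
The suffix "7930" (4 nodes) is used only by "67930"; the node for "6" still has the child "8", so pruning stops there.
Nodes removed: 4

4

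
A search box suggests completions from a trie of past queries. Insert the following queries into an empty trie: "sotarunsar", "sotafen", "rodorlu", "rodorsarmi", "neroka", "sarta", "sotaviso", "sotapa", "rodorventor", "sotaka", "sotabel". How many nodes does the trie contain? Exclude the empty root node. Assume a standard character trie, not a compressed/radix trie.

For each word, the new-node count is its length minus the longest prefix already in the trie:
  "sotarunsar" → 10 new (s, o, t, a, r, u, n, s, a, r)
  "sotafen" → prefix "sota" already present; 3 new (f, e, n)
  "rodorlu" → 7 new (r, o, d, o, r, l, u)
  "rodorsarmi" → prefix "rodor" already present; 5 new (s, a, r, m, i)
  "neroka" → 6 new (n, e, r, o, k, a)
  "sarta" → prefix "s" already present; 4 new (a, r, t, a)
  "sotaviso" → prefix "sota" already present; 4 new (v, i, s, o)
  "sotapa" → prefix "sota" already present; 2 new (p, a)
  "rodorventor" → prefix "rodor" already present; 6 new (v, e, n, t, o, r)
  "sotaka" → prefix "sota" already present; 2 new (k, a)
  "sotabel" → prefix "sota" already present; 3 new (b, e, l)
Total nodes = 10 + 3 + 7 + 5 + 6 + 4 + 4 + 2 + 6 + 2 + 3 = 52

52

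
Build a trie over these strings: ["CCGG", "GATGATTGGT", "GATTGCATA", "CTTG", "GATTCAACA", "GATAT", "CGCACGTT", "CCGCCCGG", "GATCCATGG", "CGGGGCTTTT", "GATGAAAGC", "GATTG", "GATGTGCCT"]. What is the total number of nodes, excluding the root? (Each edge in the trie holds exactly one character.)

65

Trace insertions, counting only characters that open a new branch:
  "CCGG" → 4 new (C, C, G, G)
  "GATGATTGGT" → 10 new (G, A, T, G, A, T, T, G, G, T)
  "GATTGCATA" → prefix "GAT" already present; 6 new (T, G, C, A, T, A)
  "CTTG" → prefix "C" already present; 3 new (T, T, G)
  "GATTCAACA" → prefix "GATT" already present; 5 new (C, A, A, C, A)
  "GATAT" → prefix "GAT" already present; 2 new (A, T)
  "CGCACGTT" → prefix "C" already present; 7 new (G, C, A, C, G, T, T)
  "CCGCCCGG" → prefix "CCG" already present; 5 new (C, C, C, G, G)
  "GATCCATGG" → prefix "GAT" already present; 6 new (C, C, A, T, G, G)
  "CGGGGCTTTT" → prefix "CG" already present; 8 new (G, G, G, C, T, T, T, T)
  "GATGAAAGC" → prefix "GATGA" already present; 4 new (A, A, G, C)
  "GATTG" → prefix "GATTG" already present; 0 new (none)
  "GATGTGCCT" → prefix "GATG" already present; 5 new (T, G, C, C, T)
Total nodes = 4 + 10 + 6 + 3 + 5 + 2 + 7 + 5 + 6 + 8 + 4 + 0 + 5 = 65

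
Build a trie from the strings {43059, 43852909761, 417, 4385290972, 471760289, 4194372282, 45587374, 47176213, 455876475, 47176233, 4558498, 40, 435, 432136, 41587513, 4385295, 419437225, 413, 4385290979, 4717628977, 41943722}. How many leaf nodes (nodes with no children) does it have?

A leaf is a node with no children — equivalently, the end of a word that is not a proper prefix of any other stored word.
Those words: "40", "413", "41587513", "417", "419437225", "4194372282", "43059", "432136", "435", "4385290972", "43852909761", "4385290979", "4385295", "4558498", "45587374", "455876475", "471760289", "47176213", "47176233", "4717628977"
Leaf count: 20

20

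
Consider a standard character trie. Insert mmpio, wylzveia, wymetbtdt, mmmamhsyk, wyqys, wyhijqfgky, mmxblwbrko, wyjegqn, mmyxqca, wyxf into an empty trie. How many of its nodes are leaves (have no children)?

Leaves are exactly the stored words that no other stored word extends.
Those words: "mmmamhsyk", "mmpio", "mmxblwbrko", "mmyxqca", "wyhijqfgky", "wyjegqn", "wylzveia", "wymetbtdt", "wyqys", "wyxf"
Leaf count: 10

10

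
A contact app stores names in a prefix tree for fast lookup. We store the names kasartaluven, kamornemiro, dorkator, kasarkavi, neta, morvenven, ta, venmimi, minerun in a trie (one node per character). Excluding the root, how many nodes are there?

Count nodes per top-level branch (shared prefixes stored once):
  'd'-branch (dorkator): 8 nodes
  'k'-branch (kamornemiro, kasarkavi, kasartaluven): 25 nodes
  'm'-branch (minerun, morvenven): 15 nodes
  'n'-branch (neta): 4 nodes
  't'-branch (ta): 2 nodes
  'v'-branch (venmimi): 7 nodes
Sum: 61

61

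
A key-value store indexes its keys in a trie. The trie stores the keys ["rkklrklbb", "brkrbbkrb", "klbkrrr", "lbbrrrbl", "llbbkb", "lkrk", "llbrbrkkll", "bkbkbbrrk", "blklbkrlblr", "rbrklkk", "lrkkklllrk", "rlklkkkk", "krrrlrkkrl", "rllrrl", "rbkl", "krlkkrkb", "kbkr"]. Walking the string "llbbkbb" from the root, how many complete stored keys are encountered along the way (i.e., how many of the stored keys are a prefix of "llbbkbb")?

1

Traverse "llbbkbb" character by character; count nodes along the way that are marked as word ends.
Prefixes of the query that are stored words: "llbbkb"
Count: 1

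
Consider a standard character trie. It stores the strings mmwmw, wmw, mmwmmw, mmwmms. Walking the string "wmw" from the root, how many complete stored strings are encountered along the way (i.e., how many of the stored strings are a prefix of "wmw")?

1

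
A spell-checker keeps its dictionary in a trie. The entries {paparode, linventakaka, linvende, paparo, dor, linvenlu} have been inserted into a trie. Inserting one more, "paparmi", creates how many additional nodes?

"papar" is already a path in the trie; the remaining "mi" must be added.
Each of the 2 remaining characters creates one node.

2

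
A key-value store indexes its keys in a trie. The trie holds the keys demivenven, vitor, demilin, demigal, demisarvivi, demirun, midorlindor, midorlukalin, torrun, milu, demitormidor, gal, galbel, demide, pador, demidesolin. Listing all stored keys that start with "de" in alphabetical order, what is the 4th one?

DFS of the "de" subtree visits, in order: "demide", "demidesolin", "demigal", "demilin", "demirun", "demisarvivi", "demitormidor", "demivenven"
Position 4: demilin

demilin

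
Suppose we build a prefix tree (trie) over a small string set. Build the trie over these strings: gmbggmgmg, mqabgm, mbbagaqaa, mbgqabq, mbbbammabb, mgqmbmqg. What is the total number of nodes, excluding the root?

42

Trace insertions, counting only characters that open a new branch:
  "gmbggmgmg" → 9 new (g, m, b, g, g, m, g, m, g)
  "mqabgm" → 6 new (m, q, a, b, g, m)
  "mbbagaqaa" → prefix "m" already present; 8 new (b, b, a, g, a, q, a, a)
  "mbgqabq" → prefix "mb" already present; 5 new (g, q, a, b, q)
  "mbbbammabb" → prefix "mbb" already present; 7 new (b, a, m, m, a, b, b)
  "mgqmbmqg" → prefix "m" already present; 7 new (g, q, m, b, m, q, g)
Total nodes = 9 + 6 + 8 + 5 + 7 + 7 = 42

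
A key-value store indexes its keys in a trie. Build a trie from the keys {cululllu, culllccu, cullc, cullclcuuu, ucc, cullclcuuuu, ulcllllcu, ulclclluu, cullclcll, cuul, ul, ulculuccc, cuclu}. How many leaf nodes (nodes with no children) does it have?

10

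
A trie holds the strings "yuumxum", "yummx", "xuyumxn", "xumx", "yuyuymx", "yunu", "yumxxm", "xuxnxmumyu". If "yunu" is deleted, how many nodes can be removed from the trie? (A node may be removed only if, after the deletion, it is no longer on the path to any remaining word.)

2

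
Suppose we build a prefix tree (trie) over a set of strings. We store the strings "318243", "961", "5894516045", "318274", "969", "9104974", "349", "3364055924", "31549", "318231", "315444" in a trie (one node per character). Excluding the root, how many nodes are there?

46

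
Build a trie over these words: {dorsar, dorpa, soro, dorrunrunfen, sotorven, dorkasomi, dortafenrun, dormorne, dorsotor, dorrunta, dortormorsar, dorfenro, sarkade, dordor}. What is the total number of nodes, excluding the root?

74

Trace insertions, counting only characters that open a new branch:
  "dorsar" → 6 new (d, o, r, s, a, r)
  "dorpa" → prefix "dor" already present; 2 new (p, a)
  "soro" → 4 new (s, o, r, o)
  "dorrunrunfen" → prefix "dor" already present; 9 new (r, u, n, r, u, n, f, e, n)
  "sotorven" → prefix "so" already present; 6 new (t, o, r, v, e, n)
  "dorkasomi" → prefix "dor" already present; 6 new (k, a, s, o, m, i)
  "dortafenrun" → prefix "dor" already present; 8 new (t, a, f, e, n, r, u, n)
  "dormorne" → prefix "dor" already present; 5 new (m, o, r, n, e)
  "dorsotor" → prefix "dors" already present; 4 new (o, t, o, r)
  "dorrunta" → prefix "dorrun" already present; 2 new (t, a)
  "dortormorsar" → prefix "dort" already present; 8 new (o, r, m, o, r, s, a, r)
  "dorfenro" → prefix "dor" already present; 5 new (f, e, n, r, o)
  "sarkade" → prefix "s" already present; 6 new (a, r, k, a, d, e)
  "dordor" → prefix "dor" already present; 3 new (d, o, r)
Total nodes = 6 + 2 + 4 + 9 + 6 + 6 + 8 + 5 + 4 + 2 + 8 + 5 + 6 + 3 = 74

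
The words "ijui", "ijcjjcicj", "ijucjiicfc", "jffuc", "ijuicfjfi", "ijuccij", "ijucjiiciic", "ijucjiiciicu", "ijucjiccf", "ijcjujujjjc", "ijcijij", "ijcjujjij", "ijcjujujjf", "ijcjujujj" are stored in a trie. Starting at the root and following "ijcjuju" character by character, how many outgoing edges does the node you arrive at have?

1

Follow the path "ijcjuju" to its node, then look at its outgoing edges.
Distinct next characters after "ijcjuju": j.
That node has 1 child edge.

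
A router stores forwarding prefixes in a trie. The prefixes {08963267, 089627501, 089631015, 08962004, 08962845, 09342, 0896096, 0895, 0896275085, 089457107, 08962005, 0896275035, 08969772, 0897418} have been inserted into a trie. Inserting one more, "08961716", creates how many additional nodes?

4

Walking "08961716" from the root, the first 4 characters ("0896") follow existing edges; "1" is the first miss.
New nodes needed: |"08961716"| − 4 = 8 − 4 = 4.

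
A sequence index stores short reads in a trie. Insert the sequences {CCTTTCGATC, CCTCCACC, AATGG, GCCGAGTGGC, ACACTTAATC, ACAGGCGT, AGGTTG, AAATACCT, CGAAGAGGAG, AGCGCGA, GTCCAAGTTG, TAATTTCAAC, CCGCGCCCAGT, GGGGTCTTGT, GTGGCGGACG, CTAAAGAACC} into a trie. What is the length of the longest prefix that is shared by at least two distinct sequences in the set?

The deepest shared node is where two words last agree before diverging.
e.g. "ACACTTAATC" and "ACAGGCGT" share the prefix "ACA" of length 3; no pair shares a longer one.
Longest shared-prefix length: 3

3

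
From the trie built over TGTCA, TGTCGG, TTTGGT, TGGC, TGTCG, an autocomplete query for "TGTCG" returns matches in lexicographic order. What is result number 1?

Words with prefix "TGTCG", in lexicographic order: "TGTCG", "TGTCGG"
The 1st is TGTCG.

TGTCG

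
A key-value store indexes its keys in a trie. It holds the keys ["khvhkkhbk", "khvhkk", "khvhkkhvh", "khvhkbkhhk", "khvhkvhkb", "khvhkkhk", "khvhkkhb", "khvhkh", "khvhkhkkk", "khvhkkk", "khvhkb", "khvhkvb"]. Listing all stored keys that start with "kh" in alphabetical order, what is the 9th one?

khvhkkhvh

DFS of the "kh" subtree visits, in order: "khvhkb", "khvhkbkhhk", "khvhkh", "khvhkhkkk", "khvhkk", "khvhkkhb", "khvhkkhbk", "khvhkkhk", "khvhkkhvh", "khvhkkk", "khvhkvb", "khvhkvhkb"
Position 9: khvhkkhvh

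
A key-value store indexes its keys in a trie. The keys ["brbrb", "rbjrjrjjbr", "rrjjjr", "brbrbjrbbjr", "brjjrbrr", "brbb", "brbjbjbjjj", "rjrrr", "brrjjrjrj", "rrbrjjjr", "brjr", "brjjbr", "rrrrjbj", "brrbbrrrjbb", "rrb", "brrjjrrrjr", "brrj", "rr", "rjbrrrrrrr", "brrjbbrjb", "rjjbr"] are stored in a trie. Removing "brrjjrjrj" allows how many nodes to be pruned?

A node on "brrjjrjrj"'s path can go only if nothing else ends at it or branches off below it.
The suffix "jrj" (3 nodes) is used only by "brrjjrjrj"; the node for "brrjjr" still has the child "r", so pruning stops there.
Nodes removed: 3

3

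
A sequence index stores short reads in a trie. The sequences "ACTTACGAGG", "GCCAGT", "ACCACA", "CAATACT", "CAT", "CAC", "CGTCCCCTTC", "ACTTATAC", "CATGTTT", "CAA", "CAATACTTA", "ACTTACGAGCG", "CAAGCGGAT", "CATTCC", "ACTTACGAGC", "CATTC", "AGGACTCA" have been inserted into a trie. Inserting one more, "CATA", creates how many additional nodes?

1

"CAT" is already a path in the trie; the remaining "A" must be added.
New nodes needed: |"CATA"| − 3 = 4 − 3 = 1.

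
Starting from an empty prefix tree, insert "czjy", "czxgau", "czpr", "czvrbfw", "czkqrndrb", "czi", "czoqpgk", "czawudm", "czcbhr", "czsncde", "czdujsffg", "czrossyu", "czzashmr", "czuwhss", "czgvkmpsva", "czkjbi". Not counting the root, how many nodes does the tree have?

Insert word by word; a character creates a node only if that edge doesn't already exist:
  "czjy" → 4 new (c, z, j, y)
  "czxgau" → prefix "cz" already present; 4 new (x, g, a, u)
  "czpr" → prefix "cz" already present; 2 new (p, r)
  "czvrbfw" → prefix "cz" already present; 5 new (v, r, b, f, w)
  "czkqrndrb" → prefix "cz" already present; 7 new (k, q, r, n, d, r, b)
  "czi" → prefix "cz" already present; 1 new (i)
  "czoqpgk" → prefix "cz" already present; 5 new (o, q, p, g, k)
  "czawudm" → prefix "cz" already present; 5 new (a, w, u, d, m)
  "czcbhr" → prefix "cz" already present; 4 new (c, b, h, r)
  "czsncde" → prefix "cz" already present; 5 new (s, n, c, d, e)
  "czdujsffg" → prefix "cz" already present; 7 new (d, u, j, s, f, f, g)
  "czrossyu" → prefix "cz" already present; 6 new (r, o, s, s, y, u)
  "czzashmr" → prefix "cz" already present; 6 new (z, a, s, h, m, r)
  "czuwhss" → prefix "cz" already present; 5 new (u, w, h, s, s)
  "czgvkmpsva" → prefix "cz" already present; 8 new (g, v, k, m, p, s, v, a)
  "czkjbi" → prefix "czk" already present; 3 new (j, b, i)
Total nodes = 4 + 4 + 2 + 5 + 7 + 1 + 5 + 5 + 4 + 5 + 7 + 6 + 6 + 5 + 8 + 3 = 77

77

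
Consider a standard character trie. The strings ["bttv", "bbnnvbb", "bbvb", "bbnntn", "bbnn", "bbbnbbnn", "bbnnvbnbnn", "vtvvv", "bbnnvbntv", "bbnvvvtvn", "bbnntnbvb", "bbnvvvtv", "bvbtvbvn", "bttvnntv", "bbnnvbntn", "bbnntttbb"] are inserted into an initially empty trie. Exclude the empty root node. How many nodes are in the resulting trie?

56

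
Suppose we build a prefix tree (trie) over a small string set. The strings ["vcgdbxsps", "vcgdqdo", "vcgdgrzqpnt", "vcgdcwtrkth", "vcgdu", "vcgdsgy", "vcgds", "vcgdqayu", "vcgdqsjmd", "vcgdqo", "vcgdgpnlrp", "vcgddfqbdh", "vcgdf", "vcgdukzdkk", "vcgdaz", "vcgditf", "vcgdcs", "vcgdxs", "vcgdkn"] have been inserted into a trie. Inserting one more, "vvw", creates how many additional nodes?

2

Walking "vvw" from the root, the first 1 characters ("v") follow existing edges; "v" is the first miss.
New nodes needed: |"vvw"| − 1 = 3 − 1 = 2.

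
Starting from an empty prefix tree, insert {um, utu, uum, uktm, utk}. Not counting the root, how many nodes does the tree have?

Insert word by word; a character creates a node only if that edge doesn't already exist:
  "um" → 2 new (u, m)
  "utu" → prefix "u" already present; 2 new (t, u)
  "uum" → prefix "u" already present; 2 new (u, m)
  "uktm" → prefix "u" already present; 3 new (k, t, m)
  "utk" → prefix "ut" already present; 1 new (k)
Total nodes = 2 + 2 + 2 + 3 + 1 = 10

10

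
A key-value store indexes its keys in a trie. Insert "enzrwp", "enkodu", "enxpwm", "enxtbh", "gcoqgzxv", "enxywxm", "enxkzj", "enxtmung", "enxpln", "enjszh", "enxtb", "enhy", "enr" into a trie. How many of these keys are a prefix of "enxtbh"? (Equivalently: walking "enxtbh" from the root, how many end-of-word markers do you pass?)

Check each prefix of "enxtbh" against the stored set — each match is an end-marker on the path.
Prefixes of the query that are stored words: "enxtb", "enxtbh"
Count: 2

2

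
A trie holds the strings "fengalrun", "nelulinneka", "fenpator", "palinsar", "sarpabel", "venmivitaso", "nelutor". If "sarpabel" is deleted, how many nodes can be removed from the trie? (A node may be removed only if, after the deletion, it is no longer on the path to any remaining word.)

A node on "sarpabel"'s path can go only if nothing else ends at it or branches off below it.
No other word shares any prefix with "sarpabel", so all 8 of its nodes go.
Nodes removed: 8

8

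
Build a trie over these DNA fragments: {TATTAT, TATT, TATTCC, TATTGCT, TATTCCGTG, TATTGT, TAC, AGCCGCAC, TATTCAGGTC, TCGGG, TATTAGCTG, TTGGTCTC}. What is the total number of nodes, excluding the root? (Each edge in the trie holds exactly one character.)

Trace insertions, counting only characters that open a new branch:
  "TATTAT" → 6 new (T, A, T, T, A, T)
  "TATT" → prefix "TATT" already present; 0 new (none)
  "TATTCC" → prefix "TATT" already present; 2 new (C, C)
  "TATTGCT" → prefix "TATT" already present; 3 new (G, C, T)
  "TATTCCGTG" → prefix "TATTCC" already present; 3 new (G, T, G)
  "TATTGT" → prefix "TATTG" already present; 1 new (T)
  "TAC" → prefix "TA" already present; 1 new (C)
  "AGCCGCAC" → 8 new (A, G, C, C, G, C, A, C)
  "TATTCAGGTC" → prefix "TATTC" already present; 5 new (A, G, G, T, C)
  "TCGGG" → prefix "T" already present; 4 new (C, G, G, G)
  "TATTAGCTG" → prefix "TATTA" already present; 4 new (G, C, T, G)
  "TTGGTCTC" → prefix "T" already present; 7 new (T, G, G, T, C, T, C)
Total nodes = 6 + 0 + 2 + 3 + 3 + 1 + 1 + 8 + 5 + 4 + 4 + 7 = 44

44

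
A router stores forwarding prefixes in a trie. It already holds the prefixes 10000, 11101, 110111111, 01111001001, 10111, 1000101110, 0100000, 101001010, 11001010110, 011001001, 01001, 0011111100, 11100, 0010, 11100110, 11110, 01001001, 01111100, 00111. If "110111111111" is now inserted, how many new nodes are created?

"110111111" is already a path in the trie; the remaining "111" must be added.
Each of the 3 remaining characters creates one node.

3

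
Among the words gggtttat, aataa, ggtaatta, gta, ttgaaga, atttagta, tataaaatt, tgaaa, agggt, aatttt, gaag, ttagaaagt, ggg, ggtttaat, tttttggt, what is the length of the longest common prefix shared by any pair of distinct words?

Equivalently: take the maximum, over all pairs, of their longest common prefix length.
e.g. "aataa" and "aatttt" share the prefix "aat" of length 3; no pair shares a longer one.
Longest shared-prefix length: 3

3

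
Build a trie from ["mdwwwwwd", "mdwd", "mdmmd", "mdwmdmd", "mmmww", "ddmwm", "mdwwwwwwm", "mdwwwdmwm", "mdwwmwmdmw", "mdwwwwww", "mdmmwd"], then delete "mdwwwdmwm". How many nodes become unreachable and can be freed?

Walk "mdwwwdmwm" from the leaf back toward the root, removing each node that no remaining word uses.
The suffix "dmwm" (4 nodes) is used only by "mdwwwdmwm"; the node for "mdwww" still has the child "w", so pruning stops there.
Nodes removed: 4

4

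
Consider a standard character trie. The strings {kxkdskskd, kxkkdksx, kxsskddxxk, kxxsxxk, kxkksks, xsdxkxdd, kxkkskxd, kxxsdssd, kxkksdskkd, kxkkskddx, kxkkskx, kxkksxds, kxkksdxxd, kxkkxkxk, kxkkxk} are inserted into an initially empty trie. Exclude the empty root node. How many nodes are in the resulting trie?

62

For each word, the new-node count is its length minus the longest prefix already in the trie:
  "kxkdskskd" → 9 new (k, x, k, d, s, k, s, k, d)
  "kxkkdksx" → prefix "kxk" already present; 5 new (k, d, k, s, x)
  "kxsskddxxk" → prefix "kx" already present; 8 new (s, s, k, d, d, x, x, k)
  "kxxsxxk" → prefix "kx" already present; 5 new (x, s, x, x, k)
  "kxkksks" → prefix "kxkk" already present; 3 new (s, k, s)
  "xsdxkxdd" → 8 new (x, s, d, x, k, x, d, d)
  "kxkkskxd" → prefix "kxkksk" already present; 2 new (x, d)
  "kxxsdssd" → prefix "kxxs" already present; 4 new (d, s, s, d)
  "kxkksdskkd" → prefix "kxkks" already present; 5 new (d, s, k, k, d)
  "kxkkskddx" → prefix "kxkksk" already present; 3 new (d, d, x)
  "kxkkskx" → prefix "kxkkskx" already present; 0 new (none)
  "kxkksxds" → prefix "kxkks" already present; 3 new (x, d, s)
  "kxkksdxxd" → prefix "kxkksd" already present; 3 new (x, x, d)
  "kxkkxkxk" → prefix "kxkk" already present; 4 new (x, k, x, k)
  "kxkkxk" → prefix "kxkkxk" already present; 0 new (none)
Total nodes = 9 + 5 + 8 + 5 + 3 + 8 + 2 + 4 + 5 + 3 + 0 + 3 + 3 + 4 + 0 = 62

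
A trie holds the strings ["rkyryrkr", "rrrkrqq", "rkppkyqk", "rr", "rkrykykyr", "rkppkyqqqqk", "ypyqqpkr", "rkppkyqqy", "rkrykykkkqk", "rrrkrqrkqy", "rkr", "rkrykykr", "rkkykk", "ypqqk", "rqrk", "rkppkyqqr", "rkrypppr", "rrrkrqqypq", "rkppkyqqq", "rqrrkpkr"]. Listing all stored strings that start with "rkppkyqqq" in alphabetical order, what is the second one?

rkppkyqqqqk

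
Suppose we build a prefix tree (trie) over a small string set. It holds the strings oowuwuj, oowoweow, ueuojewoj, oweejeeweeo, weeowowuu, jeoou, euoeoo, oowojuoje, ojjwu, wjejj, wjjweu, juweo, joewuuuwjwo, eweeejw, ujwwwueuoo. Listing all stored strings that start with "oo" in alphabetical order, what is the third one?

DFS of the "oo" subtree visits, in order: "oowojuoje", "oowoweow", "oowuwuj"
The 3rd is oowuwuj.

oowuwuj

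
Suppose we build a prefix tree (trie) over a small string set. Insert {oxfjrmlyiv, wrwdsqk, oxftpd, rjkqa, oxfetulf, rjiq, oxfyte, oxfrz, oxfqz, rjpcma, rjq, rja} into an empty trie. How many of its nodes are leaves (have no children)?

A leaf is a node with no children — equivalently, the end of a word that is not a proper prefix of any other stored word.
Those words: "oxfetulf", "oxfjrmlyiv", "oxfqz", "oxfrz", "oxftpd", "oxfyte", "rja", "rjiq", "rjkqa", "rjpcma", "rjq", "wrwdsqk"
Leaf count: 12

12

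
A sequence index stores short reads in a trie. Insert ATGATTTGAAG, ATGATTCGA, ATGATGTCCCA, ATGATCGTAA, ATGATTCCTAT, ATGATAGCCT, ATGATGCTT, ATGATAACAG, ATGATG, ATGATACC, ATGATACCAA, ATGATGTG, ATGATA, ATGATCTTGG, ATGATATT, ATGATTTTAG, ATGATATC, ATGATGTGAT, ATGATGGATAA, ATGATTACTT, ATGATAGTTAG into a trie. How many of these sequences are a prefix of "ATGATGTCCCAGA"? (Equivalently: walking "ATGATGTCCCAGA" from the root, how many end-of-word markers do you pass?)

Traverse "ATGATGTCCCAGA" character by character; count nodes along the way that are marked as word ends.
Prefixes of the query that are stored words: "ATGATG", "ATGATGTCCCA"
Count: 2

2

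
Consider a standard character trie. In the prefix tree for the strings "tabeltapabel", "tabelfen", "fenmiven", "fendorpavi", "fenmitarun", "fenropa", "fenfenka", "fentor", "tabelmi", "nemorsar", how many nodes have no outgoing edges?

A leaf is a node with no children — equivalently, the end of a word that is not a proper prefix of any other stored word.
Those words: "fendorpavi", "fenfenka", "fenmitarun", "fenmiven", "fenropa", "fentor", "nemorsar", "tabelfen", "tabelmi", "tabeltapabel"
Leaf count: 10

10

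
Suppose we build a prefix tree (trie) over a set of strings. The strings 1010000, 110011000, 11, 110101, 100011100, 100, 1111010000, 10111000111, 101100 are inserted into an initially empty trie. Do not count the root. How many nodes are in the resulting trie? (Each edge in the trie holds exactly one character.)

Insert word by word; a character creates a node only if that edge doesn't already exist:
  "1010000" → 7 new (1, 0, 1, 0, 0, 0, 0)
  "110011000" → prefix "1" already present; 8 new (1, 0, 0, 1, 1, 0, 0, 0)
  "11" → prefix "11" already present; 0 new (none)
  "110101" → prefix "110" already present; 3 new (1, 0, 1)
  "100011100" → prefix "10" already present; 7 new (0, 0, 1, 1, 1, 0, 0)
  "100" → prefix "100" already present; 0 new (none)
  "1111010000" → prefix "11" already present; 8 new (1, 1, 0, 1, 0, 0, 0, 0)
  "10111000111" → prefix "101" already present; 8 new (1, 1, 0, 0, 0, 1, 1, 1)
  "101100" → prefix "1011" already present; 2 new (0, 0)
Total nodes = 7 + 8 + 0 + 3 + 7 + 0 + 8 + 8 + 2 = 43

43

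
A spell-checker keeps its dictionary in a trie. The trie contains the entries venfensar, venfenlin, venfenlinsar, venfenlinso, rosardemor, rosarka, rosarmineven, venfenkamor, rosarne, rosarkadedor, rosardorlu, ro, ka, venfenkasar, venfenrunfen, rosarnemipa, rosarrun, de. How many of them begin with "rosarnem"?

1

Filter for entries beginning with "rosarnem":
Matches: "rosarnemipa"
Count: 1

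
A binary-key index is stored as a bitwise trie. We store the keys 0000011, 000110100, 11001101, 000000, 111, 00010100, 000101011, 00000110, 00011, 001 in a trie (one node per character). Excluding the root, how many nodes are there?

31

Trie structure (* marks end of a word):
(root)
├─ 0
│  └─ 0
│     ├─ 0
│     │  ├─ 0
│     │  │  └─ 0
│     │  │     ├─ 0 *
│     │  │     └─ 1
│     │  │        └─ 1 *
│     │  │           └─ 0 *
│     │  └─ 1
│     │     ├─ 0
│     │     │  └─ 1
│     │     │     └─ 0
│     │     │        ├─ 0 *
│     │     │        └─ 1
│     │     │           └─ 1 *
│     │     └─ 1 *
│     │        └─ 0
│     │           └─ 1
│     │              └─ 0
│     │                 └─ 0 *
│     └─ 1 *
└─ 1
   └─ 1
      ├─ 0
      │  └─ 0
      │     └─ 1
      │        └─ 1
      │           └─ 0
      │              └─ 1 *
      └─ 1 *
Counting every labelled node above: 31.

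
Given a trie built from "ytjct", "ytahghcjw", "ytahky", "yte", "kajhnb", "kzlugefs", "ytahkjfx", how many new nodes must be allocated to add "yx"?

1

Walking "yx" from the root, the first 1 characters ("y") follow existing edges; "x" is the first miss.
New nodes needed: |"yx"| − 1 = 2 − 1 = 1.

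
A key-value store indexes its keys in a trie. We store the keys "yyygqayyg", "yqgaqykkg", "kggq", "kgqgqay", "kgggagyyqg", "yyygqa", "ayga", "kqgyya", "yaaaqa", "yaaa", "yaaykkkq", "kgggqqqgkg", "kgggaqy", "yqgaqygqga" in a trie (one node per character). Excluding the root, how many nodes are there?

For each word, the new-node count is its length minus the longest prefix already in the trie:
  "yyygqayyg" → 9 new (y, y, y, g, q, a, y, y, g)
  "yqgaqykkg" → prefix "y" already present; 8 new (q, g, a, q, y, k, k, g)
  "kggq" → 4 new (k, g, g, q)
  "kgqgqay" → prefix "kg" already present; 5 new (q, g, q, a, y)
  "kgggagyyqg" → prefix "kgg" already present; 7 new (g, a, g, y, y, q, g)
  "yyygqa" → prefix "yyygqa" already present; 0 new (none)
  "ayga" → 4 new (a, y, g, a)
  "kqgyya" → prefix "k" already present; 5 new (q, g, y, y, a)
  "yaaaqa" → prefix "y" already present; 5 new (a, a, a, q, a)
  "yaaa" → prefix "yaaa" already present; 0 new (none)
  "yaaykkkq" → prefix "yaa" already present; 5 new (y, k, k, k, q)
  "kgggqqqgkg" → prefix "kggg" already present; 6 new (q, q, q, g, k, g)
  "kgggaqy" → prefix "kggga" already present; 2 new (q, y)
  "yqgaqygqga" → prefix "yqgaqy" already present; 4 new (g, q, g, a)
Total nodes = 9 + 8 + 4 + 5 + 7 + 0 + 4 + 5 + 5 + 0 + 5 + 6 + 2 + 4 = 64

64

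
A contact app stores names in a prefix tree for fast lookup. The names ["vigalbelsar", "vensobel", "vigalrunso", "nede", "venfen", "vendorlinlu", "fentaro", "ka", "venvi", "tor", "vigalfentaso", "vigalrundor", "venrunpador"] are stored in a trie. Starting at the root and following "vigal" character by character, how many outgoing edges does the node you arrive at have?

3

Follow the path "vigal" to its node, then look at its outgoing edges.
Characters that immediately follow "vigal" among the stored strings: {b, f, r}.
That node has 3 child edges.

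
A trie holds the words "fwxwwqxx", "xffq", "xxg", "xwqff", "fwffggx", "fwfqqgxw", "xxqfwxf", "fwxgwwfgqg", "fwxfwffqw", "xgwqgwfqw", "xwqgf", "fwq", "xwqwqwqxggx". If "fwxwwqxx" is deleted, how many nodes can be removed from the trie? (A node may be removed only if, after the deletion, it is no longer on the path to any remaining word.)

5

Walk "fwxwwqxx" from the leaf back toward the root, removing each node that no remaining word uses.
The suffix "wwqxx" (5 nodes) is used only by "fwxwwqxx"; the node for "fwx" still has the child "g", so pruning stops there.
Nodes removed: 5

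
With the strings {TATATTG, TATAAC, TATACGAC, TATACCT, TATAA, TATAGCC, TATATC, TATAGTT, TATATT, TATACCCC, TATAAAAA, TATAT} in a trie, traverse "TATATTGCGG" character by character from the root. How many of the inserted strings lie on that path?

Walk "TATATTGCGG" from the root; an end-of-word marker is hit whenever a stored word is a prefix of "TATATTGCGG".
Prefixes of the query that are stored words: "TATAT", "TATATT", "TATATTG"
Count: 3

3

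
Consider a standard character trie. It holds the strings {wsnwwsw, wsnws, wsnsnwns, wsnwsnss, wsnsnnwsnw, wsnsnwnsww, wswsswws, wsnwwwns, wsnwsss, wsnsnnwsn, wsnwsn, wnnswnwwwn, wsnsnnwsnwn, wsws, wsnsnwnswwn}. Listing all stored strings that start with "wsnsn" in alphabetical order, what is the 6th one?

wsnsnwnswwn

DFS of the "wsnsn" subtree visits, in order: "wsnsnnwsn", "wsnsnnwsnw", "wsnsnnwsnwn", "wsnsnwns", "wsnsnwnsww", "wsnsnwnswwn"
The 6th is wsnsnwnswwn.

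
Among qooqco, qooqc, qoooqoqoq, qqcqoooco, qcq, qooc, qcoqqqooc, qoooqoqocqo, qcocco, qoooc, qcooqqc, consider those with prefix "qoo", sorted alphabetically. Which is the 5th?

Filter for "qoo…" and sort: "qooc", "qoooc", "qoooqoqocqo", "qoooqoqoq", "qooqc", "qooqco"
The 5th is qooqc.

qooqc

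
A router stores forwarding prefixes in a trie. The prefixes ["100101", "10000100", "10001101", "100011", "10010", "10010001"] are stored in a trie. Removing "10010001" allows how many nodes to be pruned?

A node on "10010001"'s path can go only if nothing else ends at it or branches off below it.
The suffix "001" (3 nodes) is used only by "10010001"; the node for "10010" still has the child "1", so pruning stops there.
Nodes removed: 3

3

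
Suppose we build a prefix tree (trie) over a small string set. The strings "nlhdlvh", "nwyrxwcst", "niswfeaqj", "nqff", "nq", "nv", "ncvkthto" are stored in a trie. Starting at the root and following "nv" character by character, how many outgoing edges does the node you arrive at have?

The children of the "nv" node are the distinct next characters among strings starting with "nv".
No stored string extends past "nv".
That node has 0 child edges.

0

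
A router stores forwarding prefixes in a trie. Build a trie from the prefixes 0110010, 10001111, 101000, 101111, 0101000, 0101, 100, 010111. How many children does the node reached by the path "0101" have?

The children of the "0101" node are the distinct next characters among strings starting with "0101".
Characters that immediately follow "0101" among the stored strings: {0, 1}.
That node has 2 child edges.

2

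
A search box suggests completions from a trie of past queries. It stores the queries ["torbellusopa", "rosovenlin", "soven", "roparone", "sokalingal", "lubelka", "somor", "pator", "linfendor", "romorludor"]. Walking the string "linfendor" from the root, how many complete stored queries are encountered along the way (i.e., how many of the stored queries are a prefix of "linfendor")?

1

Walk "linfendor" from the root; an end-of-word marker is hit whenever a stored word is a prefix of "linfendor".
Prefixes of the query that are stored words: "linfendor"
Count: 1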